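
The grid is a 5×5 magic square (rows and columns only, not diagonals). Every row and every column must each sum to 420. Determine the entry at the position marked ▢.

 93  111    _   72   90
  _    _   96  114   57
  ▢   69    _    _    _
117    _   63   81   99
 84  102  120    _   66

Row 1: 93 + 111 + 72 + 90 + ? = 420, so (1,3) = 54.
Row 4 must total 420; the given cells sum to 360, so (4,2) = 60.
Row 5: 84 + 102 + 120 + 66 + ? = 420, so (5,4) = 48.
Column 2: 111 + 69 + 60 + 102 + ? = 420, so (2,2) = 78.
Column 3 must total 420; the given cells sum to 333, so (3,3) = 87.
Column 4: 72 + 114 + 81 + 48 + ? = 420, so (3,4) = 105.
Using column 5: 90 + 57 + 99 + 66 + ? → (3,5) = 420 − 312 = 108.
The remaining cell in row 2 is (2,1) = 420 − 345 = 75.
Row 3 needs 420; the known cells sum to 369, so (3,1) = 51.

51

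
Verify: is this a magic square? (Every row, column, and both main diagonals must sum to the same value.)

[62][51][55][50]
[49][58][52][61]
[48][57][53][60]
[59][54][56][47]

No — row 2 sums to 220 but column 3 sums to 216.

Row 1: 62 + 51 + 55 + 50 = 218.
Row 2: 49 + 58 + 52 + 61 = 220.
Row 3: 48 + 57 + 53 + 60 = 218.
Row 4: 59 + 54 + 56 + 47 = 216.
Column 1: 62 + 49 + 48 + 59 = 218.
Column 2: 51 + 58 + 57 + 54 = 220.
Column 3: 55 + 52 + 53 + 56 = 216.
Column 4: 50 + 61 + 60 + 47 = 218.
Main diagonal: 62 + 58 + 53 + 47 = 220.
Anti-diagonal: 50 + 52 + 57 + 59 = 218.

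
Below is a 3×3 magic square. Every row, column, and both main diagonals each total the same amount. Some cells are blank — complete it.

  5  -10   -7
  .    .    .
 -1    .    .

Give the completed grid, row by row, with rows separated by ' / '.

5 -10 -7 / -16 -4 8 / -1 2 -13

Row 1 is already complete: 5 + -10 + -7 = -12, so that is the magic constant.
From column 1, -12 − (5 + (-1)) gives (2,1) = -16.
Anti-diagonal: -7 + (-1) + ? = -12, so (2,2) = -4.
Row 2: -16 + (-4) + ? = -12, so (2,3) = 8.
Using column 2: -10 + (-4) + ? → (3,2) = -12 − (-14) = 2.
Column 3 must total -12; the given cells sum to 1, so (3,3) = -13.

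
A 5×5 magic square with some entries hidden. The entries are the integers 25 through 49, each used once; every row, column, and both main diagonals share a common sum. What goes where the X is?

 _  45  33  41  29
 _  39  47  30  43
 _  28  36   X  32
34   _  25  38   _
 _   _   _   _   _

The entries are 25 through 49, which sum to 925, so each line sums to 925/5 = 185.
From row 1, 185 − (45 + 33 + 41 + 29) gives (1,1) = 37.
Row 2: 39 + 47 + 30 + 43 + ? = 185, so (2,1) = 26.
Column 3 needs 185; the known cells sum to 141, so (5,3) = 44.
Using main diagonal: 37 + 39 + 36 + 38 + ? → (5,5) = 185 − 150 = 35.
Column 5 needs 185; the known cells sum to 139, so (4,5) = 46.
From row 4, 185 − (34 + 25 + 38 + 46) gives (4,2) = 42.
Column 2: 45 + 39 + 28 + 42 + ? = 185, so (5,2) = 31.
Anti-diagonal needs 185; the known cells sum to 137, so (5,1) = 48.
Row 5: 48 + 31 + 44 + 35 + ? = 185, so (5,4) = 27.
Using column 1: 37 + 26 + 34 + 48 + ? → (3,1) = 185 − 145 = 40.
The remaining cell in column 4 is (3,4) = 185 − 136 = 49.

49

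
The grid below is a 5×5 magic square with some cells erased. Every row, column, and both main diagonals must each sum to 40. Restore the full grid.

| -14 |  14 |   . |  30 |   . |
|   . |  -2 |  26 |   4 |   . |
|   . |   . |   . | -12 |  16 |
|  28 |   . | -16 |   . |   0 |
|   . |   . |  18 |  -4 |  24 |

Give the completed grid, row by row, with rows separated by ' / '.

Column 4: 30 + 4 + (-12) + (-4) + ? = 40, so (4,4) = 22.
Main diagonal needs 40; the known cells sum to 30, so (3,3) = 10.
The remaining cell in row 4 is (4,2) = 40 − 34 = 6.
Column 3 must total 40; the given cells sum to 38, so (1,3) = 2.
The remaining cell in row 1 is (1,5) = 40 − 32 = 8.
Using column 5: 8 + 16 + 0 + 24 + ? → (2,5) = 40 − 48 = -8.
Anti-diagonal must total 40; the given cells sum to 28, so (5,1) = 12.
Row 2 needs 40; the known cells sum to 20, so (2,1) = 20.
Row 5: 12 + 18 + (-4) + 24 + ? = 40, so (5,2) = -10.
The remaining cell in column 1 is (3,1) = 40 − 46 = -6.
Column 2 must total 40; the given cells sum to 8, so (3,2) = 32.

-14 14 2 30 8 / 20 -2 26 4 -8 / -6 32 10 -12 16 / 28 6 -16 22 0 / 12 -10 18 -4 24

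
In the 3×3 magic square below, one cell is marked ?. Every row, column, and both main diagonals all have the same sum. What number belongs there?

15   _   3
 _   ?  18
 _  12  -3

Column 3 is complete and sums to 18; that is the magic constant.
Row 1 must total 18; the given cells sum to 18, so (1,2) = 0.
From row 3, 18 − (12 + (-3)) gives (3,1) = 9.
Column 1 must total 18; the given cells sum to 24, so (2,1) = -6.
Column 2 needs 18; the known cells sum to 12, so (2,2) = 6.

6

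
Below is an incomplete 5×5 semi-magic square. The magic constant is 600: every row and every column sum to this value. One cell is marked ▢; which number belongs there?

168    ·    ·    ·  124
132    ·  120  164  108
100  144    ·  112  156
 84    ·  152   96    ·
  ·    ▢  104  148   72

160

From row 2, 600 − (132 + 120 + 164 + 108) gives (2,2) = 76.
Row 3 must total 600; the given cells sum to 512, so (3,3) = 88.
Column 1 must total 600; the given cells sum to 484, so (5,1) = 116.
Column 3 needs 600; the known cells sum to 464, so (1,3) = 136.
Column 4 needs 600; the known cells sum to 520, so (1,4) = 80.
Column 5 needs 600; the known cells sum to 460, so (4,5) = 140.
Row 1 must total 600; the given cells sum to 508, so (1,2) = 92.
Row 4 must total 600; the given cells sum to 472, so (4,2) = 128.
Row 5: 116 + 104 + 148 + 72 + ? = 600, so (5,2) = 160.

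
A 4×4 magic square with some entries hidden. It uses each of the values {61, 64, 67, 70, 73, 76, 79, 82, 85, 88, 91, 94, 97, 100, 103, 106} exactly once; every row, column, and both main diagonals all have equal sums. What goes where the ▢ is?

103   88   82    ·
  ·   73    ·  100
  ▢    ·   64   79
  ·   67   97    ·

85

The 16 entries sum to 1336, so each line sums to 1336/4 = 334.
From row 1, 334 − (103 + 88 + 82) gives (1,4) = 61.
The remaining cell in column 2 is (3,2) = 334 − 228 = 106.
Using column 3: 82 + 64 + 97 + ? → (2,3) = 334 − 243 = 91.
Column 4 needs 334; the known cells sum to 240, so (4,4) = 94.
From anti-diagonal, 334 − (61 + 91 + 106) gives (4,1) = 76.
Row 2 needs 334; the known cells sum to 264, so (2,1) = 70.
The remaining cell in row 3 is (3,1) = 334 − 249 = 85.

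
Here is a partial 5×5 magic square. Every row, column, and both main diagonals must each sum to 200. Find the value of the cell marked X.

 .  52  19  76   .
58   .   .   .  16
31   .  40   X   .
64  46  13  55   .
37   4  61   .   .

7

Row 4 must total 200; the given cells sum to 178, so (4,5) = 22.
The remaining cell in column 1 is (1,1) = 200 − 190 = 10.
Using column 3: 19 + 40 + 13 + 61 + ? → (2,3) = 200 − 133 = 67.
Row 1 needs 200; the known cells sum to 157, so (1,5) = 43.
The remaining cell in anti-diagonal is (2,4) = 200 − 166 = 34.
Row 2: 58 + 67 + 34 + 16 + ? = 200, so (2,2) = 25.
Column 2 must total 200; the given cells sum to 127, so (3,2) = 73.
The remaining cell in main diagonal is (5,5) = 200 − 130 = 70.
The remaining cell in row 5 is (5,4) = 200 − 172 = 28.
Using column 4: 76 + 34 + 55 + 28 + ? → (3,4) = 200 − 193 = 7.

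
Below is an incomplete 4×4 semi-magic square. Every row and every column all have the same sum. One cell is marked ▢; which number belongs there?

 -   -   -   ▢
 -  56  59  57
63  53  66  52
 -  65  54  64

61

Row 3 is complete and sums to 234; that is the magic constant.
From row 2, 234 − (56 + 59 + 57) gives (2,1) = 62.
Row 4: 65 + 54 + 64 + ? = 234, so (4,1) = 51.
Column 1 must total 234; the given cells sum to 176, so (1,1) = 58.
Column 2: 56 + 53 + 65 + ? = 234, so (1,2) = 60.
Column 3 must total 234; the given cells sum to 179, so (1,3) = 55.
From column 4, 234 − (57 + 52 + 64) gives (1,4) = 61.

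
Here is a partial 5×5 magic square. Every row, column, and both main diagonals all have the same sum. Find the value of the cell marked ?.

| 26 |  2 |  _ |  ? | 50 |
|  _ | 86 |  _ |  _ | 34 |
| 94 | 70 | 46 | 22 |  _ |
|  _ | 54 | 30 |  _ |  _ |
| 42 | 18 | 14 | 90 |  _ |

Column 2 is complete and sums to 230; that is the magic constant.
Row 3 needs 230; the known cells sum to 232, so (3,5) = -2.
Row 5 must total 230; the given cells sum to 164, so (5,5) = 66.
From column 5, 230 − (50 + 34 + (-2) + 66) gives (4,5) = 82.
Main diagonal must total 230; the given cells sum to 224, so (4,4) = 6.
From anti-diagonal, 230 − (50 + 46 + 54 + 42) gives (2,4) = 38.
From row 4, 230 − (54 + 30 + 6 + 82) gives (4,1) = 58.
From column 1, 230 − (26 + 94 + 58 + 42) gives (2,1) = 10.
Column 4 needs 230; the known cells sum to 156, so (1,4) = 74.

74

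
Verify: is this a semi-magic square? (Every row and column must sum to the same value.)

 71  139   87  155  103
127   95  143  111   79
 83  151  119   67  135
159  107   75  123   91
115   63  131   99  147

Yes

Row 1: 71 + 139 + 87 + 155 + 103 = 555.
Row 2: 127 + 95 + 143 + 111 + 79 = 555.
Row 3: 83 + 151 + 119 + 67 + 135 = 555.
Row 4: 159 + 107 + 75 + 123 + 91 = 555.
Row 5: 115 + 63 + 131 + 99 + 147 = 555.
Column 1: 71 + 127 + 83 + 159 + 115 = 555.
Column 2: 139 + 95 + 151 + 107 + 63 = 555.
Column 3: 87 + 143 + 119 + 75 + 131 = 555.
Column 4: 155 + 111 + 67 + 123 + 99 = 555.
Column 5: 103 + 79 + 135 + 91 + 147 = 555.
All lines sum to 555.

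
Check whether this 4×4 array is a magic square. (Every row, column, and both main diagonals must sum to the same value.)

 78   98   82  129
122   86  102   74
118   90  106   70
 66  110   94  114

No — column 4 sums to 387 but row 3 sums to 384.

Row 1: 78 + 98 + 82 + 129 = 387.
Row 2: 122 + 86 + 102 + 74 = 384.
Row 3: 118 + 90 + 106 + 70 = 384.
Row 4: 66 + 110 + 94 + 114 = 384.
Column 1: 78 + 122 + 118 + 66 = 384.
Column 2: 98 + 86 + 90 + 110 = 384.
Column 3: 82 + 102 + 106 + 94 = 384.
Column 4: 129 + 74 + 70 + 114 = 387.
Main diagonal: 78 + 86 + 106 + 114 = 384.
Anti-diagonal: 129 + 102 + 90 + 66 = 387.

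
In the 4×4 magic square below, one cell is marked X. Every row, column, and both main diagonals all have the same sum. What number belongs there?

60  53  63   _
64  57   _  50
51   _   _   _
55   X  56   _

Column 1 is complete and sums to 230; that is the magic constant.
Using row 1: 60 + 53 + 63 + ? → (1,4) = 230 − 176 = 54.
Row 2 must total 230; the given cells sum to 171, so (2,3) = 59.
From column 3, 230 − (63 + 59 + 56) gives (3,3) = 52.
From main diagonal, 230 − (60 + 57 + 52) gives (4,4) = 61.
Using anti-diagonal: 54 + 59 + 55 + ? → (3,2) = 230 − 168 = 62.
From row 3, 230 − (51 + 62 + 52) gives (3,4) = 65.
From row 4, 230 − (55 + 56 + 61) gives (4,2) = 58.

58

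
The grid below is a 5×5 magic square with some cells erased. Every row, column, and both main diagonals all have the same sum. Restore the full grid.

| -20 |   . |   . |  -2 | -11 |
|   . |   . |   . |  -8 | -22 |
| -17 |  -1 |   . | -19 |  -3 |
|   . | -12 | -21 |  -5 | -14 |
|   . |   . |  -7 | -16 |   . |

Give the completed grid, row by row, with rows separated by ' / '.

-20 -4 -13 -2 -11 / -6 -15 1 -8 -22 / -17 -1 -10 -19 -3 / 2 -12 -21 -5 -14 / -9 -18 -7 -16 0

Column 4 is already complete: -2 + -8 + -19 + -5 + -16 = -50, so that is the magic constant.
Row 3 needs -50; the known cells sum to -40, so (3,3) = -10.
Row 4 needs -50; the known cells sum to -52, so (4,1) = 2.
Using column 5: -11 + (-22) + (-3) + (-14) + ? → (5,5) = -50 − (-50) = 0.
The remaining cell in main diagonal is (2,2) = -50 − (-35) = -15.
Anti-diagonal must total -50; the given cells sum to -41, so (5,1) = -9.
Row 5 must total -50; the given cells sum to -32, so (5,2) = -18.
From column 1, -50 − (-20 + (-17) + 2 + (-9)) gives (2,1) = -6.
From column 2, -50 − (-15 + (-1) + (-12) + (-18)) gives (1,2) = -4.
Using row 1: -20 + (-4) + (-2) + (-11) + ? → (1,3) = -50 − (-37) = -13.
Using row 2: -6 + (-15) + (-8) + (-22) + ? → (2,3) = -50 − (-51) = 1.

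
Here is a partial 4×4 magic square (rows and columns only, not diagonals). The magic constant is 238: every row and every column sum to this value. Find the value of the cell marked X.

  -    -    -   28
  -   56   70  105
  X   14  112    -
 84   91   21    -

49

From row 2, 238 − (56 + 70 + 105) gives (2,1) = 7.
Using row 4: 84 + 91 + 21 + ? → (4,4) = 238 − 196 = 42.
Column 2 needs 238; the known cells sum to 161, so (1,2) = 77.
Column 3: 70 + 112 + 21 + ? = 238, so (1,3) = 35.
The remaining cell in column 4 is (3,4) = 238 − 175 = 63.
The remaining cell in row 1 is (1,1) = 238 − 140 = 98.
Row 3 must total 238; the given cells sum to 189, so (3,1) = 49.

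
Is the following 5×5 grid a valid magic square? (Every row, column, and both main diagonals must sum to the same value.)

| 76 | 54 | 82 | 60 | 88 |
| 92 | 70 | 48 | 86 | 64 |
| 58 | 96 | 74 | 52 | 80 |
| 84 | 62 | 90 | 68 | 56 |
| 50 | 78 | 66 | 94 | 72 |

Row 1: 76 + 54 + 82 + 60 + 88 = 360.
Row 2: 92 + 70 + 48 + 86 + 64 = 360.
Row 3: 58 + 96 + 74 + 52 + 80 = 360.
Row 4: 84 + 62 + 90 + 68 + 56 = 360.
Row 5: 50 + 78 + 66 + 94 + 72 = 360.
Column 1: 76 + 92 + 58 + 84 + 50 = 360.
Column 2: 54 + 70 + 96 + 62 + 78 = 360.
Column 3: 82 + 48 + 74 + 90 + 66 = 360.
Column 4: 60 + 86 + 52 + 68 + 94 = 360.
Column 5: 88 + 64 + 80 + 56 + 72 = 360.
Main diagonal: 76 + 70 + 74 + 68 + 72 = 360.
Anti-diagonal: 88 + 86 + 74 + 62 + 50 = 360.
All lines sum to 360.

Yes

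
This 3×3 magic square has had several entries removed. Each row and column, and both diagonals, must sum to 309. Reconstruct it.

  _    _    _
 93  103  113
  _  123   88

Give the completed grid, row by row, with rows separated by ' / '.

Row 3: 123 + 88 + ? = 309, so (3,1) = 98.
From column 1, 309 − (93 + 98) gives (1,1) = 118.
Column 2 must total 309; the given cells sum to 226, so (1,2) = 83.
The remaining cell in column 3 is (1,3) = 309 − 201 = 108.

118 83 108 / 93 103 113 / 98 123 88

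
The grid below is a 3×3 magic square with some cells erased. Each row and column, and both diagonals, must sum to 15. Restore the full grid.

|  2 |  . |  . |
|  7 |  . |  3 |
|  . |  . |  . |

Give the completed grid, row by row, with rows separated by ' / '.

2 9 4 / 7 5 3 / 6 1 8

Using row 2: 7 + 3 + ? → (2,2) = 15 − 10 = 5.
From column 1, 15 − (2 + 7) gives (3,1) = 6.
From main diagonal, 15 − (2 + 5) gives (3,3) = 8.
Anti-diagonal must total 15; the given cells sum to 11, so (1,3) = 4.
Row 1 must total 15; the given cells sum to 6, so (1,2) = 9.
The remaining cell in row 3 is (3,2) = 15 − 14 = 1.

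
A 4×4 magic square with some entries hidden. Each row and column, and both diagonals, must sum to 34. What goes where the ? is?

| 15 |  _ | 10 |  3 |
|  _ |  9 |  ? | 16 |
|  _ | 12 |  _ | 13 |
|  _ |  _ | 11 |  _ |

5

Row 1: 15 + 10 + 3 + ? = 34, so (1,2) = 6.
Column 2 needs 34; the known cells sum to 27, so (4,2) = 7.
Using column 4: 3 + 16 + 13 + ? → (4,4) = 34 − 32 = 2.
Using main diagonal: 15 + 9 + 2 + ? → (3,3) = 34 − 26 = 8.
Row 3 needs 34; the known cells sum to 33, so (3,1) = 1.
Row 4: 7 + 11 + 2 + ? = 34, so (4,1) = 14.
From column 1, 34 − (15 + 1 + 14) gives (2,1) = 4.
Column 3 must total 34; the given cells sum to 29, so (2,3) = 5.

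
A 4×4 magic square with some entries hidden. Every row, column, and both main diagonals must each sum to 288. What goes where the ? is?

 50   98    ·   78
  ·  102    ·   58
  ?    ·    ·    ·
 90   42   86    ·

94

Using row 1: 50 + 98 + 78 + ? → (1,3) = 288 − 226 = 62.
Row 4 needs 288; the known cells sum to 218, so (4,4) = 70.
Column 2 needs 288; the known cells sum to 242, so (3,2) = 46.
Column 4 must total 288; the given cells sum to 206, so (3,4) = 82.
Main diagonal: 50 + 102 + 70 + ? = 288, so (3,3) = 66.
Anti-diagonal must total 288; the given cells sum to 214, so (2,3) = 74.
Row 2 needs 288; the known cells sum to 234, so (2,1) = 54.
Using row 3: 46 + 66 + 82 + ? → (3,1) = 288 − 194 = 94.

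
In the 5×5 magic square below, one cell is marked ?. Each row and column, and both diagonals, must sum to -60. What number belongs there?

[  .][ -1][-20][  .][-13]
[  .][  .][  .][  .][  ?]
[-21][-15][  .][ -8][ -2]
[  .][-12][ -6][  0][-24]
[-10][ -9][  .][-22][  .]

-5

Row 3 needs -60; the known cells sum to -46, so (3,3) = -14.
Row 4: -12 + (-6) + 0 + (-24) + ? = -60, so (4,1) = -18.
The remaining cell in column 2 is (2,2) = -60 − (-37) = -23.
The remaining cell in anti-diagonal is (2,4) = -60 − (-49) = -11.
Column 4: -11 + (-8) + 0 + (-22) + ? = -60, so (1,4) = -19.
From row 1, -60 − (-1 + (-20) + (-19) + (-13)) gives (1,1) = -7.
Column 1 needs -60; the known cells sum to -56, so (2,1) = -4.
Main diagonal must total -60; the given cells sum to -44, so (5,5) = -16.
Using row 5: -10 + (-9) + (-22) + (-16) + ? → (5,3) = -60 − (-57) = -3.
The remaining cell in column 3 is (2,3) = -60 − (-43) = -17.
Column 5 must total -60; the given cells sum to -55, so (2,5) = -5.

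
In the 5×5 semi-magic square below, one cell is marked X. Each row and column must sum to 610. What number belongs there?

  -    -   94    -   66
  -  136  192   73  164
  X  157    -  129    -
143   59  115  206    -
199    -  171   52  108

Row 2: 136 + 192 + 73 + 164 + ? = 610, so (2,1) = 45.
Row 4 needs 610; the known cells sum to 523, so (4,5) = 87.
The remaining cell in row 5 is (5,2) = 610 − 530 = 80.
From column 2, 610 − (136 + 157 + 59 + 80) gives (1,2) = 178.
Column 3 must total 610; the given cells sum to 572, so (3,3) = 38.
Column 4 needs 610; the known cells sum to 460, so (1,4) = 150.
Column 5 must total 610; the given cells sum to 425, so (3,5) = 185.
Row 1 must total 610; the given cells sum to 488, so (1,1) = 122.
Using row 3: 157 + 38 + 129 + 185 + ? → (3,1) = 610 − 509 = 101.

101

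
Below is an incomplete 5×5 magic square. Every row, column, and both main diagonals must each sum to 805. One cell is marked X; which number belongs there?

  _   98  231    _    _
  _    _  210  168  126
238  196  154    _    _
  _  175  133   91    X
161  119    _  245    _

224

Column 2: 98 + 196 + 175 + 119 + ? = 805, so (2,2) = 217.
Column 3: 231 + 210 + 154 + 133 + ? = 805, so (5,3) = 77.
Anti-diagonal: 168 + 154 + 175 + 161 + ? = 805, so (1,5) = 147.
Row 2: 217 + 210 + 168 + 126 + ? = 805, so (2,1) = 84.
From row 5, 805 − (161 + 119 + 77 + 245) gives (5,5) = 203.
Main diagonal must total 805; the given cells sum to 665, so (1,1) = 140.
Row 1 needs 805; the known cells sum to 616, so (1,4) = 189.
Column 1 needs 805; the known cells sum to 623, so (4,1) = 182.
Using column 4: 189 + 168 + 91 + 245 + ? → (3,4) = 805 − 693 = 112.
Row 3: 238 + 196 + 154 + 112 + ? = 805, so (3,5) = 105.
Row 4 must total 805; the given cells sum to 581, so (4,5) = 224.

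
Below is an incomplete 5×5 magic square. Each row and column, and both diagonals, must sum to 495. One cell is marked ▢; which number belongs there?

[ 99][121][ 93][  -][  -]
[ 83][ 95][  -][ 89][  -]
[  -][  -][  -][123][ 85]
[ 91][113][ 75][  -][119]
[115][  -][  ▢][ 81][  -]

109

Row 4 must total 495; the given cells sum to 398, so (4,4) = 97.
Column 1 needs 495; the known cells sum to 388, so (3,1) = 107.
From column 4, 495 − (89 + 123 + 97 + 81) gives (1,4) = 105.
The remaining cell in row 1 is (1,5) = 495 − 418 = 77.
The remaining cell in anti-diagonal is (3,3) = 495 − 394 = 101.
The remaining cell in row 3 is (3,2) = 495 − 416 = 79.
Column 2 needs 495; the known cells sum to 408, so (5,2) = 87.
Main diagonal: 99 + 95 + 101 + 97 + ? = 495, so (5,5) = 103.
Using row 5: 115 + 87 + 81 + 103 + ? → (5,3) = 495 − 386 = 109.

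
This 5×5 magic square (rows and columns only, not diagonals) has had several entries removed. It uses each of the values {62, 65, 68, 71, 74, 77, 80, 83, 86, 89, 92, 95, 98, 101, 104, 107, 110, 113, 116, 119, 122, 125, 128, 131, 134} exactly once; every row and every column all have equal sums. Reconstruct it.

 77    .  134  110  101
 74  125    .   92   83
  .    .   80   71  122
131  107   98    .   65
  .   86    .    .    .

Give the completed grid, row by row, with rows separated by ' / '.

The 25 entries sum to 2450, so each line sums to 2450/5 = 490.
The remaining cell in row 1 is (1,2) = 490 − 422 = 68.
Row 2 needs 490; the known cells sum to 374, so (2,3) = 116.
Row 4 needs 490; the known cells sum to 401, so (4,4) = 89.
Column 2 needs 490; the known cells sum to 386, so (3,2) = 104.
Column 3: 134 + 116 + 80 + 98 + ? = 490, so (5,3) = 62.
Column 4 must total 490; the given cells sum to 362, so (5,4) = 128.
From column 5, 490 − (101 + 83 + 122 + 65) gives (5,5) = 119.
Using row 3: 104 + 80 + 71 + 122 + ? → (3,1) = 490 − 377 = 113.
Row 5 needs 490; the known cells sum to 395, so (5,1) = 95.

77 68 134 110 101 / 74 125 116 92 83 / 113 104 80 71 122 / 131 107 98 89 65 / 95 86 62 128 119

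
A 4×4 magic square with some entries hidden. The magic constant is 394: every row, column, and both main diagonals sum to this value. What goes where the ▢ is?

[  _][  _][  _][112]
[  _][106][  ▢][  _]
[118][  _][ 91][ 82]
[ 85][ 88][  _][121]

94

Using row 3: 118 + 91 + 82 + ? → (3,2) = 394 − 291 = 103.
Row 4 needs 394; the known cells sum to 294, so (4,3) = 100.
From column 2, 394 − (106 + 103 + 88) gives (1,2) = 97.
Using column 4: 112 + 82 + 121 + ? → (2,4) = 394 − 315 = 79.
From main diagonal, 394 − (106 + 91 + 121) gives (1,1) = 76.
Anti-diagonal: 112 + 103 + 85 + ? = 394, so (2,3) = 94.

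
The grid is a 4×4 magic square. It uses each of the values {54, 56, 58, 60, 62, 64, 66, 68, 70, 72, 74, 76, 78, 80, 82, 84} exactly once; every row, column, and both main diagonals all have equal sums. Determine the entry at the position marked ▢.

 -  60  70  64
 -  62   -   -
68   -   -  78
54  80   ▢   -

66

The 16 entries sum to 1104, so each line sums to 1104/4 = 276.
The remaining cell in row 1 is (1,1) = 276 − 194 = 82.
From column 1, 276 − (82 + 68 + 54) gives (2,1) = 72.
From column 2, 276 − (60 + 62 + 80) gives (3,2) = 74.
From anti-diagonal, 276 − (64 + 74 + 54) gives (2,3) = 84.
Row 2: 72 + 62 + 84 + ? = 276, so (2,4) = 58.
Row 3 must total 276; the given cells sum to 220, so (3,3) = 56.
Column 3 must total 276; the given cells sum to 210, so (4,3) = 66.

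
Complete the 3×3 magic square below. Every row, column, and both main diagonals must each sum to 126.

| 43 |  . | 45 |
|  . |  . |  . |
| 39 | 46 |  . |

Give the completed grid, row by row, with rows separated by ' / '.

Row 1 must total 126; the given cells sum to 88, so (1,2) = 38.
Using row 3: 39 + 46 + ? → (3,3) = 126 − 85 = 41.
Column 1 needs 126; the known cells sum to 82, so (2,1) = 44.
Column 2 must total 126; the given cells sum to 84, so (2,2) = 42.
Using column 3: 45 + 41 + ? → (2,3) = 126 − 86 = 40.

43 38 45 / 44 42 40 / 39 46 41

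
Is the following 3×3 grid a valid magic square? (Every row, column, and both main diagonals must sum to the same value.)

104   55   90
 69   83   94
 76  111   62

Row 1: 104 + 55 + 90 = 249.
Row 2: 69 + 83 + 94 = 246.
Row 3: 76 + 111 + 62 = 249.
Column 1: 104 + 69 + 76 = 249.
Column 2: 55 + 83 + 111 = 249.
Column 3: 90 + 94 + 62 = 246.
Main diagonal: 104 + 83 + 62 = 249.
Anti-diagonal: 90 + 83 + 76 = 249.

No — column 1 sums to 249 but column 3 sums to 246.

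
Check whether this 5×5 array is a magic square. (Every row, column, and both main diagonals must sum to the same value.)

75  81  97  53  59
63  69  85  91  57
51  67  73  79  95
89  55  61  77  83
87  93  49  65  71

Row 1: 75 + 81 + 97 + 53 + 59 = 365.
Row 2: 63 + 69 + 85 + 91 + 57 = 365.
Row 3: 51 + 67 + 73 + 79 + 95 = 365.
Row 4: 89 + 55 + 61 + 77 + 83 = 365.
Row 5: 87 + 93 + 49 + 65 + 71 = 365.
Column 1: 75 + 63 + 51 + 89 + 87 = 365.
Column 2: 81 + 69 + 67 + 55 + 93 = 365.
Column 3: 97 + 85 + 73 + 61 + 49 = 365.
Column 4: 53 + 91 + 79 + 77 + 65 = 365.
Column 5: 59 + 57 + 95 + 83 + 71 = 365.
Main diagonal: 75 + 69 + 73 + 77 + 71 = 365.
Anti-diagonal: 59 + 91 + 73 + 55 + 87 = 365.
All lines sum to 365.

Yes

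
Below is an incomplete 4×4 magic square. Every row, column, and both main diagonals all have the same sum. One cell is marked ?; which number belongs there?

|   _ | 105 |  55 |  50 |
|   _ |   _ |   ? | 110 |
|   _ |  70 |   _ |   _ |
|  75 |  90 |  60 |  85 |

115

Row 4 is complete and sums to 310; that is the magic constant.
From row 1, 310 − (105 + 55 + 50) gives (1,1) = 100.
From column 2, 310 − (105 + 70 + 90) gives (2,2) = 45.
Column 4: 50 + 110 + 85 + ? = 310, so (3,4) = 65.
Main diagonal needs 310; the known cells sum to 230, so (3,3) = 80.
Anti-diagonal must total 310; the given cells sum to 195, so (2,3) = 115.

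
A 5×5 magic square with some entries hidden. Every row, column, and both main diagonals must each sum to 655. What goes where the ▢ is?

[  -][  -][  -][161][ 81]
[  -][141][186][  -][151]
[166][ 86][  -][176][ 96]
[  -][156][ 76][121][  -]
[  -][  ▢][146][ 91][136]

The remaining cell in row 3 is (3,3) = 655 − 524 = 131.
From column 3, 655 − (186 + 131 + 76 + 146) gives (1,3) = 116.
Column 4: 161 + 176 + 121 + 91 + ? = 655, so (2,4) = 106.
Column 5: 81 + 151 + 96 + 136 + ? = 655, so (4,5) = 191.
Main diagonal needs 655; the known cells sum to 529, so (1,1) = 126.
Anti-diagonal needs 655; the known cells sum to 474, so (5,1) = 181.
Row 1 needs 655; the known cells sum to 484, so (1,2) = 171.
Row 2 must total 655; the given cells sum to 584, so (2,1) = 71.
From row 4, 655 − (156 + 76 + 121 + 191) gives (4,1) = 111.
Using row 5: 181 + 146 + 91 + 136 + ? → (5,2) = 655 − 554 = 101.

101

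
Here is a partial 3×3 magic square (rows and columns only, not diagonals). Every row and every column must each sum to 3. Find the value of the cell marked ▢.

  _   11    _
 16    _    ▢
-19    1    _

The remaining cell in row 3 is (3,3) = 3 − (-18) = 21.
Column 1 must total 3; the given cells sum to -3, so (1,1) = 6.
The remaining cell in column 2 is (2,2) = 3 − 12 = -9.
Row 1 must total 3; the given cells sum to 17, so (1,3) = -14.
Using row 2: 16 + (-9) + ? → (2,3) = 3 − 7 = -4.

-4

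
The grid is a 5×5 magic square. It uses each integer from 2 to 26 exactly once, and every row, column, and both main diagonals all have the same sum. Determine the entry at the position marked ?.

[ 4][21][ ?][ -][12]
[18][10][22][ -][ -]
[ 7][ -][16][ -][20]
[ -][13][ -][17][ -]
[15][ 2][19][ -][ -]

8

The entries are 2 through 26, which sum to 350, so each line sums to 350/5 = 70.
The remaining cell in column 1 is (4,1) = 70 − 44 = 26.
The remaining cell in column 2 is (3,2) = 70 − 46 = 24.
From main diagonal, 70 − (4 + 10 + 16 + 17) gives (5,5) = 23.
Anti-diagonal needs 70; the known cells sum to 56, so (2,4) = 14.
Using row 2: 18 + 10 + 22 + 14 + ? → (2,5) = 70 − 64 = 6.
Row 3 must total 70; the given cells sum to 67, so (3,4) = 3.
Row 5 needs 70; the known cells sum to 59, so (5,4) = 11.
From column 4, 70 − (14 + 3 + 17 + 11) gives (1,4) = 25.
Column 5 needs 70; the known cells sum to 61, so (4,5) = 9.
Row 1: 4 + 21 + 25 + 12 + ? = 70, so (1,3) = 8.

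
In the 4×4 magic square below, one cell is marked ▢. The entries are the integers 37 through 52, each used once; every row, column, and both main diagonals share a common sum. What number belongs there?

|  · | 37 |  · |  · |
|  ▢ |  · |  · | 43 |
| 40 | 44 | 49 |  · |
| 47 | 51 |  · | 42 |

50

The entries are 37 through 52, which sum to 712, so each line sums to 712/4 = 178.
Using row 3: 40 + 44 + 49 + ? → (3,4) = 178 − 133 = 45.
Row 4: 47 + 51 + 42 + ? = 178, so (4,3) = 38.
Using column 2: 37 + 44 + 51 + ? → (2,2) = 178 − 132 = 46.
Column 4: 43 + 45 + 42 + ? = 178, so (1,4) = 48.
Main diagonal: 46 + 49 + 42 + ? = 178, so (1,1) = 41.
Anti-diagonal must total 178; the given cells sum to 139, so (2,3) = 39.
From row 1, 178 − (41 + 37 + 48) gives (1,3) = 52.
Using row 2: 46 + 39 + 43 + ? → (2,1) = 178 − 128 = 50.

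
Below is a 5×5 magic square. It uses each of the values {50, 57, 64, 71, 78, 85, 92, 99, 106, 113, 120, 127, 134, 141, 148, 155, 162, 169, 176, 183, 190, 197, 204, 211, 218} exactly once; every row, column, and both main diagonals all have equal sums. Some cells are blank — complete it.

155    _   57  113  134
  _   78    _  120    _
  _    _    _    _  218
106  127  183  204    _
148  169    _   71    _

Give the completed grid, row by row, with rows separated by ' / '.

The 25 entries sum to 3350, so each line sums to 3350/5 = 670.
Row 1 must total 670; the given cells sum to 459, so (1,2) = 211.
Row 4: 106 + 127 + 183 + 204 + ? = 670, so (4,5) = 50.
Column 2 needs 670; the known cells sum to 585, so (3,2) = 85.
Column 4 must total 670; the given cells sum to 508, so (3,4) = 162.
Anti-diagonal needs 670; the known cells sum to 529, so (3,3) = 141.
Row 3: 85 + 141 + 162 + 218 + ? = 670, so (3,1) = 64.
From column 1, 670 − (155 + 64 + 106 + 148) gives (2,1) = 197.
From main diagonal, 670 − (155 + 78 + 141 + 204) gives (5,5) = 92.
Row 5 must total 670; the given cells sum to 480, so (5,3) = 190.
From column 3, 670 − (57 + 141 + 183 + 190) gives (2,3) = 99.
Using column 5: 134 + 218 + 50 + 92 + ? → (2,5) = 670 − 494 = 176.

155 211 57 113 134 / 197 78 99 120 176 / 64 85 141 162 218 / 106 127 183 204 50 / 148 169 190 71 92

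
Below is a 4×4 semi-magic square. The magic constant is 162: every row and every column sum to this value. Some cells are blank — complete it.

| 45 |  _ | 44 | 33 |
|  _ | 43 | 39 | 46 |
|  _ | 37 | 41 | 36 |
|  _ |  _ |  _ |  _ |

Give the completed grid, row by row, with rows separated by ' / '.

45 40 44 33 / 34 43 39 46 / 48 37 41 36 / 35 42 38 47

From row 1, 162 − (45 + 44 + 33) gives (1,2) = 40.
From row 2, 162 − (43 + 39 + 46) gives (2,1) = 34.
From row 3, 162 − (37 + 41 + 36) gives (3,1) = 48.
Using column 1: 45 + 34 + 48 + ? → (4,1) = 162 − 127 = 35.
Column 2: 40 + 43 + 37 + ? = 162, so (4,2) = 42.
Column 3: 44 + 39 + 41 + ? = 162, so (4,3) = 38.
Column 4 needs 162; the known cells sum to 115, so (4,4) = 47.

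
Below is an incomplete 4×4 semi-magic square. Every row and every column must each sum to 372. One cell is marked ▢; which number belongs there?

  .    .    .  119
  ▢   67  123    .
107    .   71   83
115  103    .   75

Row 3 needs 372; the known cells sum to 261, so (3,2) = 111.
Row 4 must total 372; the given cells sum to 293, so (4,3) = 79.
Column 2 needs 372; the known cells sum to 281, so (1,2) = 91.
The remaining cell in column 3 is (1,3) = 372 − 273 = 99.
Using column 4: 119 + 83 + 75 + ? → (2,4) = 372 − 277 = 95.
Row 1 needs 372; the known cells sum to 309, so (1,1) = 63.
Row 2 must total 372; the given cells sum to 285, so (2,1) = 87.

87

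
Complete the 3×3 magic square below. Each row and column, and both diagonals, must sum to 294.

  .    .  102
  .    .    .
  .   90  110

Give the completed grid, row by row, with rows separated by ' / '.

Row 3 must total 294; the given cells sum to 200, so (3,1) = 94.
Column 3: 102 + 110 + ? = 294, so (2,3) = 82.
The remaining cell in anti-diagonal is (2,2) = 294 − 196 = 98.
Row 2 needs 294; the known cells sum to 180, so (2,1) = 114.
Column 1: 114 + 94 + ? = 294, so (1,1) = 86.
The remaining cell in column 2 is (1,2) = 294 − 188 = 106.

86 106 102 / 114 98 82 / 94 90 110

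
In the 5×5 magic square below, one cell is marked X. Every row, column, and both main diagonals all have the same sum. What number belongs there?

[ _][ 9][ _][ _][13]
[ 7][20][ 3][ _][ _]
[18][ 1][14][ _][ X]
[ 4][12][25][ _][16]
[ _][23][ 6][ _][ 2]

10

Column 2 is complete and sums to 65; that is the magic constant.
From row 4, 65 − (4 + 12 + 25 + 16) gives (4,4) = 8.
Column 3: 3 + 14 + 25 + 6 + ? = 65, so (1,3) = 17.
Main diagonal needs 65; the known cells sum to 44, so (1,1) = 21.
Row 1: 21 + 9 + 17 + 13 + ? = 65, so (1,4) = 5.
Column 1: 21 + 7 + 18 + 4 + ? = 65, so (5,1) = 15.
Anti-diagonal needs 65; the known cells sum to 54, so (2,4) = 11.
Using row 2: 7 + 20 + 3 + 11 + ? → (2,5) = 65 − 41 = 24.
Using row 5: 15 + 23 + 6 + 2 + ? → (5,4) = 65 − 46 = 19.
The remaining cell in column 4 is (3,4) = 65 − 43 = 22.
Column 5 must total 65; the given cells sum to 55, so (3,5) = 10.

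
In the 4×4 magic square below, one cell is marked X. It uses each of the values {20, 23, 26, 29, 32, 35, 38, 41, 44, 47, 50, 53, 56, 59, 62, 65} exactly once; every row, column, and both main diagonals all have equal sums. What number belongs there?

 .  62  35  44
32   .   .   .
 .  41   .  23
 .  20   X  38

53

The 16 entries sum to 680, so each line sums to 680/4 = 170.
Row 1 must total 170; the given cells sum to 141, so (1,1) = 29.
Column 2 must total 170; the given cells sum to 123, so (2,2) = 47.
Column 4 needs 170; the known cells sum to 105, so (2,4) = 65.
Using main diagonal: 29 + 47 + 38 + ? → (3,3) = 170 − 114 = 56.
Row 2: 32 + 47 + 65 + ? = 170, so (2,3) = 26.
Using row 3: 41 + 56 + 23 + ? → (3,1) = 170 − 120 = 50.
Using column 1: 29 + 32 + 50 + ? → (4,1) = 170 − 111 = 59.
Column 3 must total 170; the given cells sum to 117, so (4,3) = 53.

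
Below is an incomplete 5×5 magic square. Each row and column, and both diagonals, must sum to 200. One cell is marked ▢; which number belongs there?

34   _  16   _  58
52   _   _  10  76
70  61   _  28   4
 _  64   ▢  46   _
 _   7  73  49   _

Using row 3: 70 + 61 + 28 + 4 + ? → (3,3) = 200 − 163 = 37.
Column 4 must total 200; the given cells sum to 133, so (1,4) = 67.
Anti-diagonal: 58 + 10 + 37 + 64 + ? = 200, so (5,1) = 31.
From row 1, 200 − (34 + 16 + 67 + 58) gives (1,2) = 25.
Row 5: 31 + 7 + 73 + 49 + ? = 200, so (5,5) = 40.
The remaining cell in column 1 is (4,1) = 200 − 187 = 13.
Column 2: 25 + 61 + 64 + 7 + ? = 200, so (2,2) = 43.
Column 5 needs 200; the known cells sum to 178, so (4,5) = 22.
Row 2 must total 200; the given cells sum to 181, so (2,3) = 19.
Row 4: 13 + 64 + 46 + 22 + ? = 200, so (4,3) = 55.

55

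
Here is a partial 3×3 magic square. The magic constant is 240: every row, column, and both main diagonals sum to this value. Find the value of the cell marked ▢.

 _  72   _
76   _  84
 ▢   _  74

78

The remaining cell in row 2 is (2,2) = 240 − 160 = 80.
From column 2, 240 − (72 + 80) gives (3,2) = 88.
The remaining cell in column 3 is (1,3) = 240 − 158 = 82.
The remaining cell in main diagonal is (1,1) = 240 − 154 = 86.
Using anti-diagonal: 82 + 80 + ? → (3,1) = 240 − 162 = 78.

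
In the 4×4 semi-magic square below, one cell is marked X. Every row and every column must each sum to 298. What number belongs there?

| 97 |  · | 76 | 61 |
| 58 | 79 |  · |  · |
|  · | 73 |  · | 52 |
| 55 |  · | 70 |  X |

91

Row 1 needs 298; the known cells sum to 234, so (1,2) = 64.
From column 1, 298 − (97 + 58 + 55) gives (3,1) = 88.
Using column 2: 64 + 79 + 73 + ? → (4,2) = 298 − 216 = 82.
Row 3 must total 298; the given cells sum to 213, so (3,3) = 85.
Row 4: 55 + 82 + 70 + ? = 298, so (4,4) = 91.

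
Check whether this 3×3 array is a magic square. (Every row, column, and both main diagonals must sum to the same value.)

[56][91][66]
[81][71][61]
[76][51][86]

Row 1: 56 + 91 + 66 = 213.
Row 2: 81 + 71 + 61 = 213.
Row 3: 76 + 51 + 86 = 213.
Column 1: 56 + 81 + 76 = 213.
Column 2: 91 + 71 + 51 = 213.
Column 3: 66 + 61 + 86 = 213.
Main diagonal: 56 + 71 + 86 = 213.
Anti-diagonal: 66 + 71 + 76 = 213.
All lines sum to 213.

Yes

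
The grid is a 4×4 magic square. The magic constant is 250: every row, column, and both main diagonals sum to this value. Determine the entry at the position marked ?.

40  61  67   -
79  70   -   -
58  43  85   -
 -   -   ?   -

46

The remaining cell in row 1 is (1,4) = 250 − 168 = 82.
The remaining cell in row 3 is (3,4) = 250 − 186 = 64.
Column 1 must total 250; the given cells sum to 177, so (4,1) = 73.
Column 2: 61 + 70 + 43 + ? = 250, so (4,2) = 76.
Using main diagonal: 40 + 70 + 85 + ? → (4,4) = 250 − 195 = 55.
Anti-diagonal must total 250; the given cells sum to 198, so (2,3) = 52.
Row 2 must total 250; the given cells sum to 201, so (2,4) = 49.
Using row 4: 73 + 76 + 55 + ? → (4,3) = 250 − 204 = 46.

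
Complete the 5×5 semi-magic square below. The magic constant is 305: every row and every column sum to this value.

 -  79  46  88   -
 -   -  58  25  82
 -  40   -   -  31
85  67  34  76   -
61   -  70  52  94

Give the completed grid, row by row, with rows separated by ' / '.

From row 4, 305 − (85 + 67 + 34 + 76) gives (4,5) = 43.
Row 5 must total 305; the given cells sum to 277, so (5,2) = 28.
From column 2, 305 − (79 + 40 + 67 + 28) gives (2,2) = 91.
The remaining cell in column 3 is (3,3) = 305 − 208 = 97.
The remaining cell in column 4 is (3,4) = 305 − 241 = 64.
From column 5, 305 − (82 + 31 + 43 + 94) gives (1,5) = 55.
Using row 1: 79 + 46 + 88 + 55 + ? → (1,1) = 305 − 268 = 37.
From row 2, 305 − (91 + 58 + 25 + 82) gives (2,1) = 49.
From row 3, 305 − (40 + 97 + 64 + 31) gives (3,1) = 73.

37 79 46 88 55 / 49 91 58 25 82 / 73 40 97 64 31 / 85 67 34 76 43 / 61 28 70 52 94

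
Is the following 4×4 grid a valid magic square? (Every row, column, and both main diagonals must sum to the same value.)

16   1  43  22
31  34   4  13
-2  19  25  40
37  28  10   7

Yes

Row 1: 16 + 1 + 43 + 22 = 82.
Row 2: 31 + 34 + 4 + 13 = 82.
Row 3: -2 + 19 + 25 + 40 = 82.
Row 4: 37 + 28 + 10 + 7 = 82.
Column 1: 16 + 31 + (-2) + 37 = 82.
Column 2: 1 + 34 + 19 + 28 = 82.
Column 3: 43 + 4 + 25 + 10 = 82.
Column 4: 22 + 13 + 40 + 7 = 82.
Main diagonal: 16 + 34 + 25 + 7 = 82.
Anti-diagonal: 22 + 4 + 19 + 37 = 82.
All lines sum to 82.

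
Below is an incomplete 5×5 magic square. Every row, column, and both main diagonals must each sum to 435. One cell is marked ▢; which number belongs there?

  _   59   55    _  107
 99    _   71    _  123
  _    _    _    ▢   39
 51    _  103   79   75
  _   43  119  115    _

63

From row 4, 435 − (51 + 103 + 79 + 75) gives (4,2) = 127.
Using column 3: 55 + 71 + 103 + 119 + ? → (3,3) = 435 − 348 = 87.
Column 5 needs 435; the known cells sum to 344, so (5,5) = 91.
From row 5, 435 − (43 + 119 + 115 + 91) gives (5,1) = 67.
Anti-diagonal must total 435; the given cells sum to 388, so (2,4) = 47.
From row 2, 435 − (99 + 71 + 47 + 123) gives (2,2) = 95.
The remaining cell in column 2 is (3,2) = 435 − 324 = 111.
Main diagonal must total 435; the given cells sum to 352, so (1,1) = 83.
Row 1 must total 435; the given cells sum to 304, so (1,4) = 131.
From column 1, 435 − (83 + 99 + 51 + 67) gives (3,1) = 135.
The remaining cell in column 4 is (3,4) = 435 − 372 = 63.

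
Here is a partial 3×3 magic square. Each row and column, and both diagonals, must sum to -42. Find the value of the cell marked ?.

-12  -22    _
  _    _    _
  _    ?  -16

-6

Row 1: -12 + (-22) + ? = -42, so (1,3) = -8.
From column 3, -42 − (-8 + (-16)) gives (2,3) = -18.
The remaining cell in main diagonal is (2,2) = -42 − (-28) = -14.
Anti-diagonal: -8 + (-14) + ? = -42, so (3,1) = -20.
The remaining cell in row 2 is (2,1) = -42 − (-32) = -10.
Row 3 needs -42; the known cells sum to -36, so (3,2) = -6.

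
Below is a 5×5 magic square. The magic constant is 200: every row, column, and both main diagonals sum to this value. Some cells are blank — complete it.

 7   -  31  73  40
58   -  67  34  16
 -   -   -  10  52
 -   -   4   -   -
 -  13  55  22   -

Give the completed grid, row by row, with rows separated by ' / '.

7 49 31 73 40 / 58 25 67 34 16 / 19 76 43 10 52 / 70 37 4 61 28 / 46 13 55 22 64

From row 1, 200 − (7 + 31 + 73 + 40) gives (1,2) = 49.
From row 2, 200 − (58 + 67 + 34 + 16) gives (2,2) = 25.
Column 3: 31 + 67 + 4 + 55 + ? = 200, so (3,3) = 43.
Column 4 needs 200; the known cells sum to 139, so (4,4) = 61.
Using main diagonal: 7 + 25 + 43 + 61 + ? → (5,5) = 200 − 136 = 64.
From row 5, 200 − (13 + 55 + 22 + 64) gives (5,1) = 46.
From column 5, 200 − (40 + 16 + 52 + 64) gives (4,5) = 28.
Anti-diagonal: 40 + 34 + 43 + 46 + ? = 200, so (4,2) = 37.
The remaining cell in row 4 is (4,1) = 200 − 130 = 70.
Column 1 needs 200; the known cells sum to 181, so (3,1) = 19.
Column 2 must total 200; the given cells sum to 124, so (3,2) = 76.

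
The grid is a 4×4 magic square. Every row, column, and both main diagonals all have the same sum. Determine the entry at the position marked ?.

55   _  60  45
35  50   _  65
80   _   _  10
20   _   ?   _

Column 1 is complete and sums to 190; that is the magic constant.
Row 1 must total 190; the given cells sum to 160, so (1,2) = 30.
Row 2 needs 190; the known cells sum to 150, so (2,3) = 40.
Column 4 needs 190; the known cells sum to 120, so (4,4) = 70.
Main diagonal: 55 + 50 + 70 + ? = 190, so (3,3) = 15.
Anti-diagonal needs 190; the known cells sum to 105, so (3,2) = 85.
The remaining cell in column 2 is (4,2) = 190 − 165 = 25.
Using column 3: 60 + 40 + 15 + ? → (4,3) = 190 − 115 = 75.

75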